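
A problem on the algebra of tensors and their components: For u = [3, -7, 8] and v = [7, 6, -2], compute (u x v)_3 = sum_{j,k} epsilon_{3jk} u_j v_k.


(u x v)_3 = sum_{j,k} epsilon_{3jk} u_j v_k. Only permutations of (1,2,3) contribute; the two non-zero terms are:
eps_{312} u_1 v_2 = 1 * 3 * 6 = 18
eps_{321} u_2 v_1 = -1 * -7 * 7 = 49
(u x v)_3 = 67

67


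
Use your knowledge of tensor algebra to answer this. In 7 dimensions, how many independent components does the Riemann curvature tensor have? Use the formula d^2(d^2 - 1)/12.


The Riemann tensor in d dimensions has d^2(d^2 - 1)/12 independent components.
d = 7, so d^2 = 49
d^2 - 1 = 48
d^2(d^2 - 1) = 49 * 48 = 2352
Divide by 12: 2352 / 12 = 196

196


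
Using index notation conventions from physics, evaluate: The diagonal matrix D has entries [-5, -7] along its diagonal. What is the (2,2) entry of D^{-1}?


For a diagonal matrix, the inverse has entries (D^{-1})_{ii} = 1/d_{ii}.
The diagonal entries are: d_{11} = -5, d_{22} = -7
We need (D^{-1})_{22} = 1/d_{22} = 1/-7 = -1/7

-1/7


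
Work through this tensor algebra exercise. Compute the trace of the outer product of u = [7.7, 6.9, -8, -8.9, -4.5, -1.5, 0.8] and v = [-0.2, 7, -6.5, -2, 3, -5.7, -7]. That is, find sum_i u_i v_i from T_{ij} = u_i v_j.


The outer product gives T_{ij} = u_i v_j.
The trace (contraction) is Tr(T) = sum_i T_{ii} = sum_i u_i v_i.
Diagonal entries:
T_{11} = u_1 * v_1 = 7.7 * -0.2 = -1.54
T_{22} = u_2 * v_2 = 6.9 * 7 = 48.3
T_{33} = u_3 * v_3 = -8 * -6.5 = 52
T_{44} = u_4 * v_4 = -8.9 * -2 = 17.8
T_{55} = u_5 * v_5 = -4.5 * 3 = -13.5
T_{66} = u_6 * v_6 = -1.5 * -5.7 = 8.55
T_{77} = u_7 * v_7 = 0.8 * -7 = -5.6
Tr(T) = -1.54 + 48.3 + 52 + 17.8 + -13.5 + 8.55 + -5.6 = 106.01

106.01


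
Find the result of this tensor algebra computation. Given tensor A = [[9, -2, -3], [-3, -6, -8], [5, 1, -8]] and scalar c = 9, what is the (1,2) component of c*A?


Scalar multiplication: (cA)_{ij} = c * A_{ij}.
c = 9
A_{12} = -2
(cA)_{12} = 9 * -2 = -18

-18


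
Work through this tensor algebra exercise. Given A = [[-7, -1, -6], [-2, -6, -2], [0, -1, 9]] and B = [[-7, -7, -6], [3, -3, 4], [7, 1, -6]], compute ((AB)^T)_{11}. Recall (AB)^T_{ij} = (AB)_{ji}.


(AB)^T_{ij} = (AB)_{ji} = sum_k A_{jk} B_{ki}.
For i=1, j=1 we need (AB)_{11}:
A_{11} * B_{11} = -7 * -7 = 49
A_{12} * B_{21} = -1 * 3 = -3
A_{13} * B_{31} = -6 * 7 = -42
Sum = 49 + -3 + -42 = 4

4


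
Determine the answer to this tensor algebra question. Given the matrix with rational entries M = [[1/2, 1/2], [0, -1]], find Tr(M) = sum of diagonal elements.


The trace is the sum of diagonal entries.
Diagonal: M[1,1] = 1/2, M[2,2] = -1
Tr(M) = 1/2 + -1
Computing step by step:
After adding M[1,1]: 1/2
After adding M[2,2]: -1/2
Tr(M) = -1/2

-1/2


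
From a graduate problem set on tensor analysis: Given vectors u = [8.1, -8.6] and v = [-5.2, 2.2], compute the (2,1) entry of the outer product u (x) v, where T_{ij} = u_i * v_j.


The outer product entry T_{ij} = u_i * v_j.
We need i=2, j=1.
u_2 = -8.6, v_1 = -5.2
T_{2,1} = -8.6 * -5.2 = 44.72

44.72


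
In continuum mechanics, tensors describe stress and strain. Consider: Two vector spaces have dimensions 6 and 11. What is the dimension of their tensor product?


The dimension of a tensor product is the product of dimensions.
dim(V) = 6, dim(W) = 11
dim(V (x) W) = 6 * 11 = 66

66


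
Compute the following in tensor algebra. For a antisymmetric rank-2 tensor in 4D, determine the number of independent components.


A antisymmetric rank-2 tensor in d dimensions has d(d-1)/2 independent components.
d = 4
d(d-1)/2 = 4 * 3 / 2 = 12 / 2 = 6

6


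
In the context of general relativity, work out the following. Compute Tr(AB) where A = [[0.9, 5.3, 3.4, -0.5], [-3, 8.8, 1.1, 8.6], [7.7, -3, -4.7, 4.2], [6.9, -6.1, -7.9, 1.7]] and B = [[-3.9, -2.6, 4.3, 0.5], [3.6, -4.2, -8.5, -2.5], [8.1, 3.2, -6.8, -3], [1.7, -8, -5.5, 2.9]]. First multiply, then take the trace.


Tr(AB) = sum_i (AB)_{ii} where (AB)_{ii} = sum_k A_{ik} B_{ki}.
(AB)_{11} = 0.9*-3.9 + 5.3*3.6 + 3.4*8.1 + -0.5*1.7 = 42.26
(AB)_{22} = -3*-2.6 + 8.8*-4.2 + 1.1*3.2 + 8.6*-8 = -94.44
(AB)_{33} = 7.7*4.3 + -3*-8.5 + -4.7*-6.8 + 4.2*-5.5 = 67.47
(AB)_{44} = 6.9*0.5 + -6.1*-2.5 + -7.9*-3 + 1.7*2.9 = 47.33
Tr(AB) = 42.26 + -94.44 + 67.47 + 47.33 = 62.62

62.62


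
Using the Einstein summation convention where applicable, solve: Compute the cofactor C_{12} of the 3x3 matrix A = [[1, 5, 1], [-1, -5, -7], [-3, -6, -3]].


To find cofactor C_{12}, delete row 1 and column 2.
The resulting 2x2 submatrix is: [[-1, -7], [-3, -3]]
Minor M_{12} = -1*-3 - -7*-3
  = 3 - 21 = -18
Sign = (-1)^(1+2) = (-1)^3 = -1
Cofactor C_{12} = -1 * -18 = 18

18


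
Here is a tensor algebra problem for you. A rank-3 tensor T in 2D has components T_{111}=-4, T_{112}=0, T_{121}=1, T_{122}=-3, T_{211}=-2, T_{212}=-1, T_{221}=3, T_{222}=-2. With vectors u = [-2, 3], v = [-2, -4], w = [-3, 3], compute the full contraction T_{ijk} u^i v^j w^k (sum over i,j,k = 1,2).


S = sum over i,j,k of T_{ijk} u_i v_j w_k. Expanding all 8 terms:
T_{111}*u_1*v_1*w_1 = -4*-2*-2*-3 = 48  (running total: 48)
T_{112}*u_1*v_1*w_2 = 0*-2*-2*3 = 0  (running total: 48)
T_{121}*u_1*v_2*w_1 = 1*-2*-4*-3 = -24  (running total: 24)
T_{122}*u_1*v_2*w_2 = -3*-2*-4*3 = -72  (running total: -48)
T_{211}*u_2*v_1*w_1 = -2*3*-2*-3 = -36  (running total: -84)
T_{212}*u_2*v_1*w_2 = -1*3*-2*3 = 18  (running total: -66)
T_{221}*u_2*v_2*w_1 = 3*3*-4*-3 = 108  (running total: 42)
T_{222}*u_2*v_2*w_2 = -2*3*-4*3 = 72  (running total: 114)
S = 114

114


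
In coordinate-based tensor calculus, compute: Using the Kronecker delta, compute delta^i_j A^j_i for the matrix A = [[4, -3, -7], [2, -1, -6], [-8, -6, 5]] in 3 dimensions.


The contraction (trace) of a rank-2 tensor is the sum of its diagonal elements.
Diagonal entries: A[1,1] = 4, A[2,2] = -1, A[3,3] = 5
Tr(A) = 4 + -1 + 5 = 8

8


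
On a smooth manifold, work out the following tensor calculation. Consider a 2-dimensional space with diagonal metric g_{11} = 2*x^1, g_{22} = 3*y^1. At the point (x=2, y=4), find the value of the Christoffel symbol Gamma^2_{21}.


For a diagonal metric, Gamma^k_{ij} = (1/2) g^{kk} (dg_{ik}/dx_j + dg_{jk}/dx_i - dg_{ij}/dx_k).
The metric is diagonal, so g_{ab} = 0 for a != b.
At the given point: g_{11} = 4, g_{22} = 12
g^{22} = 1/12
dg_{22}/dx_1 = dg_{22}/dx_1 = 0
dg_{12}/dx_2 = 0 (off-diagonal)
dg_{21}/dx_2 = 0 (off-diagonal)
Numerator = 0 + 0 - 0 = 0
Gamma^2_{21} = 0 / (2 * 12) = 0

0


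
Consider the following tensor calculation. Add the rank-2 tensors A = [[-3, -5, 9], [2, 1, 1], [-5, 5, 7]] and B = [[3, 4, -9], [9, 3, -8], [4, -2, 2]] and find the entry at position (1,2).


Tensor addition is component-wise: (A + B)_{ij} = A_{ij} + B_{ij}.
A_{12} = -5
B_{12} = 4
(A + B)_{12} = -5 + 4 = -1

-1


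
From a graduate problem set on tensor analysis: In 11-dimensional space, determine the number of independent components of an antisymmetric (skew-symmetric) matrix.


An antisymmetric rank-2 tensor satisfies A_{ij} = -A_{ji}, so diagonal entries are zero.
The independent components are the upper-triangular entries: C(n, 2) = n(n-1)/2.
n = 11
C(11, 2) = 11 * 10 / 2 = 110 / 2 = 55

55


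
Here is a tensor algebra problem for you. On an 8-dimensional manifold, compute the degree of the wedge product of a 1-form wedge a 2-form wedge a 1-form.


The degree of a wedge product is the sum of the degrees of the individual forms.
Degrees: 1, 2, 1
Total degree = 1 + 2 + 1 = 4

4


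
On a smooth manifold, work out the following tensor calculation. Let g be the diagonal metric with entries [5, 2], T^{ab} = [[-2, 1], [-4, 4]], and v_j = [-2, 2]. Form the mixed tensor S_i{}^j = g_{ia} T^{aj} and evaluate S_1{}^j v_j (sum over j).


Step 1: lower the first index. For a diagonal metric, g_{ia} T^{aj} = g_{ii} T^{ij} (no sum on i).
g_{11} = 5
S_1{}^1 = 5 * T^{11} = 5 * -2 = -10
S_1{}^2 = 5 * T^{12} = 5 * 1 = 5
Step 2: contract S_1{}^j with v_j.
S_1{}^1 * v_1 = -10 * -2 = 20
S_1{}^2 * v_2 = 5 * 2 = 10
Result = 20 + 10 = 30

30


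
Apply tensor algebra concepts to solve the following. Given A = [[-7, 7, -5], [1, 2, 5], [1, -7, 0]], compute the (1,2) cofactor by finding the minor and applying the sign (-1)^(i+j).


To find cofactor C_{12}, delete row 1 and column 2.
The resulting 2x2 submatrix is: [[1, 5], [1, 0]]
Minor M_{12} = 1*0 - 5*1
  = 0 - 5 = -5
Sign = (-1)^(1+2) = (-1)^3 = -1
Cofactor C_{12} = -1 * -5 = 5

5


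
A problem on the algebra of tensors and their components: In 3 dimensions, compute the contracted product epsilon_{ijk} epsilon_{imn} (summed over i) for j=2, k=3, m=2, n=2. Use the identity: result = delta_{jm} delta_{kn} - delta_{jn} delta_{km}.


Using the identity: epsilon_{ijk} epsilon_{imn} = delta_{jm} delta_{kn} - delta_{jn} delta_{km}.
delta_{22} = 1
delta_{32} = 0
delta_{22} = 1
delta_{32} = 0
Result = 1 * 0 - 1 * 0 = 0 - 0 = 0

0


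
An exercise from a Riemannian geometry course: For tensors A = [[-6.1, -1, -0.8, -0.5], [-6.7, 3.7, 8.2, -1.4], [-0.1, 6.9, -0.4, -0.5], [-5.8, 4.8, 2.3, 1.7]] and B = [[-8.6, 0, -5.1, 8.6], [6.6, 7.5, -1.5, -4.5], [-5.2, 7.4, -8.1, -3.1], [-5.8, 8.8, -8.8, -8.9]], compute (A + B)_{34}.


Tensor addition is component-wise: (A + B)_{ij} = A_{ij} + B_{ij}.
A_{34} = -0.5
B_{34} = -3.1
(A + B)_{34} = -0.5 + -3.1 = -3.6

-3.6


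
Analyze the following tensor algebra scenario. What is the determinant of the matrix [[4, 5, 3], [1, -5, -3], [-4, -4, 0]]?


Expanding along the first row, det(A) = a11*M_11 - a12*M_12 + a13*M_13, where M_1j is the (1,j) minor.
Minor M_11 = -5*0 - -3*-4 = -12
Minor M_12 = 1*0 - -3*-4 = -12
Minor M_13 = 1*-4 - -5*-4 = -24
det = 4*(-12) - 5*(-12) + 3*(-24)
    = -48 - -60 + -72
    = -60

-60


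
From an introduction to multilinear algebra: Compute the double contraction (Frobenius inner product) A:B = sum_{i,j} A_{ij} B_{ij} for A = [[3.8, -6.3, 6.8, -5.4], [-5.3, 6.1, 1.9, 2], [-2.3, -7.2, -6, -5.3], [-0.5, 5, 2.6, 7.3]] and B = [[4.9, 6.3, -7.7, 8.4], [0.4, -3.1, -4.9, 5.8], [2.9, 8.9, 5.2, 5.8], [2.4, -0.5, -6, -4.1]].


A:B = sum over all i,j of A_{ij} * B_{ij}.
Row 1: 3.8*4.9=18.62, -6.3*6.3=-39.69, 6.8*-7.7=-52.36, -5.4*8.4=-45.36 => row sum = -118.79
Row 2: -5.3*0.4=-2.12, 6.1*-3.1=-18.91, 1.9*-4.9=-9.31, 2*5.8=11.6 => row sum = -18.74
Row 3: -2.3*2.9=-6.67, -7.2*8.9=-64.08, -6*5.2=-31.2, -5.3*5.8=-30.74 => row sum = -132.69
Row 4: -0.5*2.4=-1.2, 5*-0.5=-2.5, 2.6*-6=-15.6, 7.3*-4.1=-29.93 => row sum = -49.23
Total = -118.79 + -18.74 + -132.69 + -49.23 = -319.45

-319.45


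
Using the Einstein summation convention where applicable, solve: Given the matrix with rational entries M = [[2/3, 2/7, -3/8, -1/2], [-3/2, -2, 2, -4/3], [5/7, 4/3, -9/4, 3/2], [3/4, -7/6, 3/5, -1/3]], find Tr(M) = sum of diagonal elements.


The trace is the sum of diagonal entries.
Diagonal: M[1,1] = 2/3, M[2,2] = -2, M[3,3] = -9/4, M[4,4] = -1/3
Tr(M) = 2/3 + -2 + -9/4 + -1/3
Computing step by step:
After adding M[1,1]: 2/3
After adding M[2,2]: -4/3
After adding M[3,3]: -43/12
After adding M[4,4]: -47/12
Tr(M) = -47/12

-47/12


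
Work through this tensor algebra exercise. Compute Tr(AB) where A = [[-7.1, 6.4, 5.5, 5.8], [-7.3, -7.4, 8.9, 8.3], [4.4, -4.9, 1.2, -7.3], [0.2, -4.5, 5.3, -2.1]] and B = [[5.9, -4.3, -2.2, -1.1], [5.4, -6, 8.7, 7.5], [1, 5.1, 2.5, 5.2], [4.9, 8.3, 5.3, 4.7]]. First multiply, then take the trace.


Tr(AB) = sum_i (AB)_{ii} where (AB)_{ii} = sum_k A_{ik} B_{ki}.
(AB)_{11} = -7.1*5.9 + 6.4*5.4 + 5.5*1 + 5.8*4.9 = 26.59
(AB)_{22} = -7.3*-4.3 + -7.4*-6 + 8.9*5.1 + 8.3*8.3 = 190.07
(AB)_{33} = 4.4*-2.2 + -4.9*8.7 + 1.2*2.5 + -7.3*5.3 = -88
(AB)_{44} = 0.2*-1.1 + -4.5*7.5 + 5.3*5.2 + -2.1*4.7 = -16.28
Tr(AB) = 26.59 + 190.07 + -88 + -16.28 = 112.38

112.38


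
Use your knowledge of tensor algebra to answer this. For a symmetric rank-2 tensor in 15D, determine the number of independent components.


A symmetric rank-2 tensor in d dimensions has d(d+1)/2 independent components.
d = 15
d(d+1)/2 = 15 * 16 / 2 = 240 / 2 = 120

120


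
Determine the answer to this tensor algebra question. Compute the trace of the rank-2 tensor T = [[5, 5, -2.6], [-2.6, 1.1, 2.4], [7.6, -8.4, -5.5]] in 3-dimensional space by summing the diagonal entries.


The contraction (trace) of a rank-2 tensor is the sum of its diagonal elements.
Diagonal entries: A[1,1] = 5, A[2,2] = 1.1, A[3,3] = -5.5
Tr(A) = 5 + 1.1 + -5.5 = 0.6

0.6


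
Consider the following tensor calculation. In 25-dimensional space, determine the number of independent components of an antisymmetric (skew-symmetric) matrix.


An antisymmetric rank-2 tensor satisfies A_{ij} = -A_{ji}, so diagonal entries are zero.
The independent components are the upper-triangular entries: C(n, 2) = n(n-1)/2.
n = 25
C(25, 2) = 25 * 24 / 2 = 600 / 2 = 300

300


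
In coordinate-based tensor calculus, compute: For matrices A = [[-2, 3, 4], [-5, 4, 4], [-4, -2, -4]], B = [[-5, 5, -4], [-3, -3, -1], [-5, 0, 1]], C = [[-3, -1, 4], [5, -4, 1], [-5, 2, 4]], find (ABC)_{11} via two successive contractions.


(ABC)_{11} = sum_m (AB)_{1m} C_{m1}. First compute row 1 of AB.
(AB)_{11} = -2*-5 + 3*-3 + 4*-5 = -19
(AB)_{12} = -2*5 + 3*-3 + 4*0 = -19
(AB)_{13} = -2*-4 + 3*-1 + 4*1 = 9
Now contract with column 1 of C:
(AB)_{11} * C_{11} = -19 * -3 = 57
(AB)_{12} * C_{21} = -19 * 5 = -95
(AB)_{13} * C_{31} = 9 * -5 = -45
(ABC)_{11} = 57 + -95 + -45 = -83

-83


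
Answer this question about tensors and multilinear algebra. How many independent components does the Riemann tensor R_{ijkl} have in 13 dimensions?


The Riemann tensor in d dimensions has d^2(d^2 - 1)/12 independent components.
d = 13, so d^2 = 169
d^2 - 1 = 168
d^2(d^2 - 1) = 169 * 168 = 28392
Divide by 12: 28392 / 12 = 2366

2366


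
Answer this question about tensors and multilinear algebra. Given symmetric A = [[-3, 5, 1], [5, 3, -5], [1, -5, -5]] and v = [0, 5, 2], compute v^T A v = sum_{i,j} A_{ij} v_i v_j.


First compute Av:
(Av)_1 = -3*0 + 5*5 + 1*2 = 27
(Av)_2 = 5*0 + 3*5 + -5*2 = 5
(Av)_3 = 1*0 + -5*5 + -5*2 = -35
Av = [27, 5, -35]
Then v^T (Av) = 0*27 + 5*5 + 2*-35
= 0 + 25 + -70 = -45

-45


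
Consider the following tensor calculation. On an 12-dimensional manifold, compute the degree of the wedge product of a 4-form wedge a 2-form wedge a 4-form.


The degree of a wedge product is the sum of the degrees of the individual forms.
Degrees: 4, 2, 4
Total degree = 4 + 2 + 4 = 10

10


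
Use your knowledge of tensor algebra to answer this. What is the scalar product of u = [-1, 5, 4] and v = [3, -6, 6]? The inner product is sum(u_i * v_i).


The inner product u . v = sum of u_i * v_i.
Term-by-term: -1 * 3, 5 * -6, 4 * 6
Products: -3, -30, 24
Sum = -3 + -30 + 24 = -9

-9


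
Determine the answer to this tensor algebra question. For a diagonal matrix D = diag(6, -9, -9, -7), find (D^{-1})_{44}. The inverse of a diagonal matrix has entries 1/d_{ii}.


For a diagonal matrix, the inverse has entries (D^{-1})_{ii} = 1/d_{ii}.
The diagonal entries are: d_{11} = 6, d_{22} = -9, d_{33} = -9, d_{44} = -7
We need (D^{-1})_{44} = 1/d_{44} = 1/-7 = -1/7

-1/7


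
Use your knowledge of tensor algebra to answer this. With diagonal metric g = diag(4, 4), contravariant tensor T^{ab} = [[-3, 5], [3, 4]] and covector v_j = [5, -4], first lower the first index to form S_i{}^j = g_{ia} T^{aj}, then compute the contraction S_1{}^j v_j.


Step 1: lower the first index. For a diagonal metric, g_{ia} T^{aj} = g_{ii} T^{ij} (no sum on i).
g_{11} = 4
S_1{}^1 = 4 * T^{11} = 4 * -3 = -12
S_1{}^2 = 4 * T^{12} = 4 * 5 = 20
Step 2: contract S_1{}^j with v_j.
S_1{}^1 * v_1 = -12 * 5 = -60
S_1{}^2 * v_2 = 20 * -4 = -80
Result = -60 + -80 = -140

-140


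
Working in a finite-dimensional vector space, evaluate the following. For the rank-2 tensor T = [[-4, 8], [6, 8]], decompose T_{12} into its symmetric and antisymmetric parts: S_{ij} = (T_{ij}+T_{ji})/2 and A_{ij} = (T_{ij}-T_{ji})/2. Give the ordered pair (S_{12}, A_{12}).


T_{12} = 8
T_{21} = 6
S_{12} = (8 + 6)/2 = 14/2 = 7
A_{12} = (8 - 6)/2 = 2/2 = 1
Check: S + A = 7 + 1 = 8 = T_{12}.

(7, 1)


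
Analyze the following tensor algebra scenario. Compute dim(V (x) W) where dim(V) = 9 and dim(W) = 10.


The dimension of a tensor product is the product of dimensions.
dim(V) = 9, dim(W) = 10
dim(V (x) W) = 9 * 10 = 90

90


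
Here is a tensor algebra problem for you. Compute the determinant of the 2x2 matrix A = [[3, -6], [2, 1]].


For a 2x2 matrix [[a, b], [c, d]], det = a*d - b*c.
a = 3, b = -6, c = 2, d = 1
a*d = 3 * 1 = 3
b*c = -6 * 2 = -12
det = 3 - -12 = 15

15


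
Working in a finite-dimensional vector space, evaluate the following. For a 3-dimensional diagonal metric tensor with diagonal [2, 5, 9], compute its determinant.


For a diagonal metric, the determinant is the product of diagonal entries.
Diagonal entries: 2, 5, 9
det(g) = 2 * 5 * 9 = 90

90


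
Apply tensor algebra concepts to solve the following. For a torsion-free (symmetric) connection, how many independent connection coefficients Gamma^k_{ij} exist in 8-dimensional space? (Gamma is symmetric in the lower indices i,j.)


Christoffel symbols Gamma^k_{ij} are symmetric in i,j, so there are d * d(d+1)/2 independent symbols.
d = 8
d(d+1)/2 = 8 * 9 / 2 = 36
Total = 8 * 36 = 288

288


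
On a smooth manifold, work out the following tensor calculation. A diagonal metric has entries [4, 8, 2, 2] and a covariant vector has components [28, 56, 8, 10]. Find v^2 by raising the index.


To raise an index with a diagonal metric: v^i = v_i / g_{ii}.
For index 2: v_2 = 56, g_{22} = 8
v^2 = 56 / 8 = 7

7


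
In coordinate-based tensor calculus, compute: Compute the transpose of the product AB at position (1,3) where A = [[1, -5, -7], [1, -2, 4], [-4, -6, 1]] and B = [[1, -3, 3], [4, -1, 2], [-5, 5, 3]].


(AB)^T_{ij} = (AB)_{ji} = sum_k A_{jk} B_{ki}.
For i=1, j=3 we need (AB)_{31}:
A_{31} * B_{11} = -4 * 1 = -4
A_{32} * B_{21} = -6 * 4 = -24
A_{33} * B_{31} = 1 * -5 = -5
Sum = -4 + -24 + -5 = -33

-33


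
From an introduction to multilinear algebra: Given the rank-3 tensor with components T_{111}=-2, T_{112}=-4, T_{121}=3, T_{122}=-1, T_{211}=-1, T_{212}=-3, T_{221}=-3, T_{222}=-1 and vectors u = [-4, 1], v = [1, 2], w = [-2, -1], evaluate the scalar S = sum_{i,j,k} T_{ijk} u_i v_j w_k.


S = sum over i,j,k of T_{ijk} u_i v_j w_k. Expanding all 8 terms:
T_{111}*u_1*v_1*w_1 = -2*-4*1*-2 = -16  (running total: -16)
T_{112}*u_1*v_1*w_2 = -4*-4*1*-1 = -16  (running total: -32)
T_{121}*u_1*v_2*w_1 = 3*-4*2*-2 = 48  (running total: 16)
T_{122}*u_1*v_2*w_2 = -1*-4*2*-1 = -8  (running total: 8)
T_{211}*u_2*v_1*w_1 = -1*1*1*-2 = 2  (running total: 10)
T_{212}*u_2*v_1*w_2 = -3*1*1*-1 = 3  (running total: 13)
T_{221}*u_2*v_2*w_1 = -3*1*2*-2 = 12  (running total: 25)
T_{222}*u_2*v_2*w_2 = -1*1*2*-1 = 2  (running total: 27)
S = 27

27


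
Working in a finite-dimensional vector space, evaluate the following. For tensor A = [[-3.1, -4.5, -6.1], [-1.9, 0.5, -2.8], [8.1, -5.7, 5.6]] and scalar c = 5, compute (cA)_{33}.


Scalar multiplication: (cA)_{ij} = c * A_{ij}.
c = 5
A_{33} = 5.6
(cA)_{33} = 5 * 5.6 = 28

28


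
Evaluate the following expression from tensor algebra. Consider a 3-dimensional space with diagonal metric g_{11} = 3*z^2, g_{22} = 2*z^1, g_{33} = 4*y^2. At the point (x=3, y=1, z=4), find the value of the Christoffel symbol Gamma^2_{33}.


For a diagonal metric, Gamma^k_{ij} = (1/2) g^{kk} (dg_{ik}/dx_j + dg_{jk}/dx_i - dg_{ij}/dx_k).
The metric is diagonal, so g_{ab} = 0 for a != b.
At the given point: g_{11} = 48, g_{22} = 8, g_{33} = 4
g^{22} = 1/8
dg_{32}/dx_3 = 0 (off-diagonal)
dg_{32}/dx_3 = 0 (off-diagonal)
dg_{33}/dx_2 = dg_{33}/dx_2 = 8
Numerator = 0 + 0 - 8 = -8
Gamma^2_{33} = -8 / (2 * 8) = -1/2

-1/2


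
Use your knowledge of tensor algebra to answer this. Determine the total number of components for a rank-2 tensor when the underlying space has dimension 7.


The number of components of a rank-r tensor in d dimensions is d^r.
Here d = 7 and r = 2.
7^2 = 49

49


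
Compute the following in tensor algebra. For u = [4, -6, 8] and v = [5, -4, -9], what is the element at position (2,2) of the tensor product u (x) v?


The outer product entry T_{ij} = u_i * v_j.
We need i=2, j=2.
u_2 = -6, v_2 = -4
T_{2,2} = -6 * -4 = 24

24


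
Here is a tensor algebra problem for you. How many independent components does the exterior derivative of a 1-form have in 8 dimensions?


The exterior derivative of a p-form is a (p+1)-form.
Its number of independent components is C(n, p+1).
n = 8, p+1 = 2
C(8, 2) = 28

28


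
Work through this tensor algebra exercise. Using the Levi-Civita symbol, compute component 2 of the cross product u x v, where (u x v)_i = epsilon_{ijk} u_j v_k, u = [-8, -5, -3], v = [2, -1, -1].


(u x v)_2 = sum_{j,k} epsilon_{2jk} u_j v_k. Only permutations of (1,2,3) contribute; the two non-zero terms are:
eps_{213} u_1 v_3 = -1 * -8 * -1 = -8
eps_{231} u_3 v_1 = 1 * -3 * 2 = -6
(u x v)_2 = -14

-14


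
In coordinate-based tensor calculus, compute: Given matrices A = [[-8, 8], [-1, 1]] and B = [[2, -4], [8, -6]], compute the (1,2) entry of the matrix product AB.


(AB)_{ij} = sum_k A_{ik} B_{kj}.
For i=1, j=2:
A_{11} * B_{12} = -8 * -4 = 32
A_{12} * B_{22} = 8 * -6 = -48
Sum = 32 + -48 = -16

-16


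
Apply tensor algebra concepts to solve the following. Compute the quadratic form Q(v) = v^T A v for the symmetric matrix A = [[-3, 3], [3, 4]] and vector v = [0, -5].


First compute Av:
(Av)_1 = -3*0 + 3*-5 = -15
(Av)_2 = 3*0 + 4*-5 = -20
Av = [-15, -20]
Then v^T (Av) = 0*-15 + -5*-20
= 0 + 100 = 100

100


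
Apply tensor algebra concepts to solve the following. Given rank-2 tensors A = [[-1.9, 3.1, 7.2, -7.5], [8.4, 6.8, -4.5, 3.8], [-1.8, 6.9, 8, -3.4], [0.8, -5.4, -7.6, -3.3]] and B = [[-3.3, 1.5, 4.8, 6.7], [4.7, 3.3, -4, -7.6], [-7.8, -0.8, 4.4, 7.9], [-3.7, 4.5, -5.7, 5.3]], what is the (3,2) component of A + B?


Tensor addition is component-wise: (A + B)_{ij} = A_{ij} + B_{ij}.
A_{32} = 6.9
B_{32} = -0.8
(A + B)_{32} = 6.9 + -0.8 = 6.1

6.1


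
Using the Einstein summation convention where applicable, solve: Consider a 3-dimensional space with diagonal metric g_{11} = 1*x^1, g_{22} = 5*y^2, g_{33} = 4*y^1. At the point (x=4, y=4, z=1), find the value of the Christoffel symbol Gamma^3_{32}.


For a diagonal metric, Gamma^k_{ij} = (1/2) g^{kk} (dg_{ik}/dx_j + dg_{jk}/dx_i - dg_{ij}/dx_k).
The metric is diagonal, so g_{ab} = 0 for a != b.
At the given point: g_{11} = 4, g_{22} = 80, g_{33} = 16
g^{33} = 1/16
dg_{33}/dx_2 = dg_{33}/dx_2 = 4
dg_{23}/dx_3 = 0 (off-diagonal)
dg_{32}/dx_3 = 0 (off-diagonal)
Numerator = 4 + 0 - 0 = 4
Gamma^3_{32} = 4 / (2 * 16) = 1/8

1/8


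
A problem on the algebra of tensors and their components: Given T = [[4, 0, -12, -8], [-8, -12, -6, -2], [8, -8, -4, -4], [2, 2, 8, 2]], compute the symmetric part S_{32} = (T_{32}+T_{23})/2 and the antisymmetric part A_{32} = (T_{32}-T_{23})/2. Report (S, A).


T_{32} = -8
T_{23} = -6
S_{32} = (-8 + -6)/2 = -14/2 = -7
A_{32} = (-8 - -6)/2 = -2/2 = -1
Check: S + A = -7 + -1 = -8 = T_{32}.

(-7, -1)


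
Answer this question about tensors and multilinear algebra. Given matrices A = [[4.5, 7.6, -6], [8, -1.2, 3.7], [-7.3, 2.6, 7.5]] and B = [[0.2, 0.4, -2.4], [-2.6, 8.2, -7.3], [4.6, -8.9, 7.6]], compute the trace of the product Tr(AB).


Tr(AB) = sum_i (AB)_{ii} where (AB)_{ii} = sum_k A_{ik} B_{ki}.
(AB)_{11} = 4.5*0.2 + 7.6*-2.6 + -6*4.6 = -46.46
(AB)_{22} = 8*0.4 + -1.2*8.2 + 3.7*-8.9 = -39.57
(AB)_{33} = -7.3*-2.4 + 2.6*-7.3 + 7.5*7.6 = 55.54
Tr(AB) = -46.46 + -39.57 + 55.54 = -30.49

-30.49


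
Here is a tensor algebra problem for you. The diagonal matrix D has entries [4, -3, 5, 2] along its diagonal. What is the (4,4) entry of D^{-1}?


For a diagonal matrix, the inverse has entries (D^{-1})_{ii} = 1/d_{ii}.
The diagonal entries are: d_{11} = 4, d_{22} = -3, d_{33} = 5, d_{44} = 2
We need (D^{-1})_{44} = 1/d_{44} = 1/2 = 1/2

1/2


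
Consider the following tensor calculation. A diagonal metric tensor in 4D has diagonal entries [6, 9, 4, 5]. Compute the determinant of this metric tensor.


For a diagonal metric, the determinant is the product of diagonal entries.
Diagonal entries: 6, 9, 4, 5
det(g) = 6 * 9 * 4 * 5 = 1080

1080


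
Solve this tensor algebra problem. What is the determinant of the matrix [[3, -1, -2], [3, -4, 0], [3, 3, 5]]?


Expanding along the first row, det(A) = a11*M_11 - a12*M_12 + a13*M_13, where M_1j is the (1,j) minor.
Minor M_11 = -4*5 - 0*3 = -20
Minor M_12 = 3*5 - 0*3 = 15
Minor M_13 = 3*3 - -4*3 = 21
det = 3*(-20) - -1*(15) + -2*(21)
    = -60 - -15 + -42
    = -87

-87


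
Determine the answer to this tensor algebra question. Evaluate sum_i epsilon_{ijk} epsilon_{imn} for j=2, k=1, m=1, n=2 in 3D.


Using the identity: epsilon_{ijk} epsilon_{imn} = delta_{jm} delta_{kn} - delta_{jn} delta_{km}.
delta_{21} = 0
delta_{12} = 0
delta_{22} = 1
delta_{11} = 1
Result = 0 * 0 - 1 * 1 = 0 - 1 = -1

-1


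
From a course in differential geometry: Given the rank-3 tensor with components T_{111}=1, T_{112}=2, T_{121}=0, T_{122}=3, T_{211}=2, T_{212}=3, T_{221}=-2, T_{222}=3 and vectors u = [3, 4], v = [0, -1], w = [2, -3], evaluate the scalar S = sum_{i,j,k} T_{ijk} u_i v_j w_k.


S = sum over i,j,k of T_{ijk} u_i v_j w_k. Expanding all 8 terms:
T_{111}*u_1*v_1*w_1 = 1*3*0*2 = 0  (running total: 0)
T_{112}*u_1*v_1*w_2 = 2*3*0*-3 = 0  (running total: 0)
T_{121}*u_1*v_2*w_1 = 0*3*-1*2 = 0  (running total: 0)
T_{122}*u_1*v_2*w_2 = 3*3*-1*-3 = 27  (running total: 27)
T_{211}*u_2*v_1*w_1 = 2*4*0*2 = 0  (running total: 27)
T_{212}*u_2*v_1*w_2 = 3*4*0*-3 = 0  (running total: 27)
T_{221}*u_2*v_2*w_1 = -2*4*-1*2 = 16  (running total: 43)
T_{222}*u_2*v_2*w_2 = 3*4*-1*-3 = 36  (running total: 79)
S = 79

79


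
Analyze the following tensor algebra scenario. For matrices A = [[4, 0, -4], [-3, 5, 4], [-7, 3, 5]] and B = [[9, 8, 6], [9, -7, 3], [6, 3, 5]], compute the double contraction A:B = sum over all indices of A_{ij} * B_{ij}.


A:B = sum over all i,j of A_{ij} * B_{ij}.
Row 1: 4*9=36, 0*8=0, -4*6=-24 => row sum = 12
Row 2: -3*9=-27, 5*-7=-35, 4*3=12 => row sum = -50
Row 3: -7*6=-42, 3*3=9, 5*5=25 => row sum = -8
Total = 12 + -50 + -8 = -46

-46


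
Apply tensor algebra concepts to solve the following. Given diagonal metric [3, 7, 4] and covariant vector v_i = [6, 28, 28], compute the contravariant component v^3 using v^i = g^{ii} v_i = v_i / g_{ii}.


To raise an index with a diagonal metric: v^i = v_i / g_{ii}.
For index 3: v_3 = 28, g_{33} = 4
v^3 = 28 / 4 = 7

7


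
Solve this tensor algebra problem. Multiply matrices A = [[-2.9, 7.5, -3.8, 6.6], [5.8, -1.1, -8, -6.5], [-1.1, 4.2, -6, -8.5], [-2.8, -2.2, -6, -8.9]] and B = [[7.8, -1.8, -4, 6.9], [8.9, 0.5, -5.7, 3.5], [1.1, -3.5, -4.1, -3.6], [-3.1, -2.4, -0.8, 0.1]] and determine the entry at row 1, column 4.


(AB)_{ij} = sum_k A_{ik} B_{kj}.
For i=1, j=4:
A_{11} * B_{14} = -2.9 * 6.9 = -20.01
A_{12} * B_{24} = 7.5 * 3.5 = 26.25
A_{13} * B_{34} = -3.8 * -3.6 = 13.68
A_{14} * B_{44} = 6.6 * 0.1 = 0.66
Sum = -20.01 + 26.25 + 13.68 + 0.66 = 20.58

20.58


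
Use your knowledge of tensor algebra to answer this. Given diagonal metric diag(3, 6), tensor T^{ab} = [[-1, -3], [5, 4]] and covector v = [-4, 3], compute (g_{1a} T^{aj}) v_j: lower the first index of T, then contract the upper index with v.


Step 1: lower the first index. For a diagonal metric, g_{ia} T^{aj} = g_{ii} T^{ij} (no sum on i).
g_{11} = 3
S_1{}^1 = 3 * T^{11} = 3 * -1 = -3
S_1{}^2 = 3 * T^{12} = 3 * -3 = -9
Step 2: contract S_1{}^j with v_j.
S_1{}^1 * v_1 = -3 * -4 = 12
S_1{}^2 * v_2 = -9 * 3 = -27
Result = 12 + -27 = -15

-15


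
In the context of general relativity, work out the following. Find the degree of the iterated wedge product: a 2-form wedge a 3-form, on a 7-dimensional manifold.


The degree of a wedge product is the sum of the degrees of the individual forms.
Degrees: 2, 3
Total degree = 2 + 3 = 5

5


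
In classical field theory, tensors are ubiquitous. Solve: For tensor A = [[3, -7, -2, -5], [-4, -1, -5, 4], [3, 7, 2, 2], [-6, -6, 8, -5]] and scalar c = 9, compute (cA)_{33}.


Scalar multiplication: (cA)_{ij} = c * A_{ij}.
c = 9
A_{33} = 2
(cA)_{33} = 9 * 2 = 18

18


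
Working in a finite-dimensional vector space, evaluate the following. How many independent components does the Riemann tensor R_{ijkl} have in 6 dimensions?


The Riemann tensor in d dimensions has d^2(d^2 - 1)/12 independent components.
d = 6, so d^2 = 36
d^2 - 1 = 35
d^2(d^2 - 1) = 36 * 35 = 1260
Divide by 12: 1260 / 12 = 105

105


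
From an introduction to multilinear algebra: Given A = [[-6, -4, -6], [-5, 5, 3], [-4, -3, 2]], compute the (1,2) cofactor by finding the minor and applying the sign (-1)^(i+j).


To find cofactor C_{12}, delete row 1 and column 2.
The resulting 2x2 submatrix is: [[-5, 3], [-4, 2]]
Minor M_{12} = -5*2 - 3*-4
  = -10 - -12 = 2
Sign = (-1)^(1+2) = (-1)^3 = -1
Cofactor C_{12} = -1 * 2 = -2

-2


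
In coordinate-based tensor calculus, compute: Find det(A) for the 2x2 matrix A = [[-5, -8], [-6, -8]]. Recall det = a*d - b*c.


For a 2x2 matrix [[a, b], [c, d]], det = a*d - b*c.
a = -5, b = -8, c = -6, d = -8
a*d = -5 * -8 = 40
b*c = -8 * -6 = 48
det = 40 - 48 = -8

-8


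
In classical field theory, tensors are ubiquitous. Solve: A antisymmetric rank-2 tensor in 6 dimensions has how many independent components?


A antisymmetric rank-2 tensor in d dimensions has d(d-1)/2 independent components.
d = 6
d(d-1)/2 = 6 * 5 / 2 = 30 / 2 = 15

15


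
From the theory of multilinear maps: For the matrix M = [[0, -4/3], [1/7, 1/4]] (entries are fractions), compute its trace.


The trace is the sum of diagonal entries.
Diagonal: M[1,1] = 0, M[2,2] = 1/4
Tr(M) = 0 + 1/4
Computing step by step:
After adding M[1,1]: 0
After adding M[2,2]: 1/4
Tr(M) = 1/4

1/4


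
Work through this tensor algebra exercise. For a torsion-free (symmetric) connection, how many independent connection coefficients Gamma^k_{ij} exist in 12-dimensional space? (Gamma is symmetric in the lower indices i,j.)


Christoffel symbols Gamma^k_{ij} are symmetric in i,j, so there are d * d(d+1)/2 independent symbols.
d = 12
d(d+1)/2 = 12 * 13 / 2 = 78
Total = 12 * 78 = 936

936


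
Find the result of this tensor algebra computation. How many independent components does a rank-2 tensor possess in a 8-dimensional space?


The number of components of a rank-r tensor in d dimensions is d^r.
Here d = 8 and r = 2.
8^2 = 64

64


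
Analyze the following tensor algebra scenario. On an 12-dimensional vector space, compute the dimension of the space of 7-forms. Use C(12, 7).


The dimension of the space of p-forms on an n-dimensional space is C(n, p).
n = 12, p = 7
C(12, 7) = 12! / (7! * 5!) = 792

792


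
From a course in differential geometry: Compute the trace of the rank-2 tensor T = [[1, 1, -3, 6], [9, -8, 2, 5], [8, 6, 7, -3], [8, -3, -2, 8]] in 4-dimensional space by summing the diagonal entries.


The contraction (trace) of a rank-2 tensor is the sum of its diagonal elements.
Diagonal entries: A[1,1] = 1, A[2,2] = -8, A[3,3] = 7, A[4,4] = 8
Tr(A) = 1 + -8 + 7 + 8 = 8

8


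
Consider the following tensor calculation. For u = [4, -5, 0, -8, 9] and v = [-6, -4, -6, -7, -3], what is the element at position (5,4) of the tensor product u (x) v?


The outer product entry T_{ij} = u_i * v_j.
We need i=5, j=4.
u_5 = 9, v_4 = -7
T_{5,4} = 9 * -7 = -63

-63


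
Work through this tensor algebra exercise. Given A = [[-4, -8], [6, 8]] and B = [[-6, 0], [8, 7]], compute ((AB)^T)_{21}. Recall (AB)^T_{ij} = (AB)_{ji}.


(AB)^T_{ij} = (AB)_{ji} = sum_k A_{jk} B_{ki}.
For i=2, j=1 we need (AB)_{12}:
A_{11} * B_{12} = -4 * 0 = 0
A_{12} * B_{22} = -8 * 7 = -56
Sum = 0 + -56 = -56

-56


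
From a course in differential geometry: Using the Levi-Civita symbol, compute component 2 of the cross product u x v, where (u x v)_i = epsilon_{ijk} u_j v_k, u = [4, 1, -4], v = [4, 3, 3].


(u x v)_2 = sum_{j,k} epsilon_{2jk} u_j v_k. Only permutations of (1,2,3) contribute; the two non-zero terms are:
eps_{213} u_1 v_3 = -1 * 4 * 3 = -12
eps_{231} u_3 v_1 = 1 * -4 * 4 = -16
(u x v)_2 = -28

-28


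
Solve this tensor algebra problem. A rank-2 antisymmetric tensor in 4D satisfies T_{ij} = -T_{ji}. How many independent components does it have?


An antisymmetric rank-2 tensor satisfies A_{ij} = -A_{ji}, so diagonal entries are zero.
The independent components are the upper-triangular entries: C(n, 2) = n(n-1)/2.
n = 4
C(4, 2) = 4 * 3 / 2 = 12 / 2 = 6

6


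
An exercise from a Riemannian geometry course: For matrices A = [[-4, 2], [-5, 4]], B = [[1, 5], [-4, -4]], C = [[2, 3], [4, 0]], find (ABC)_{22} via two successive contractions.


(ABC)_{22} = sum_m (AB)_{2m} C_{m2}. First compute row 2 of AB.
(AB)_{21} = -5*1 + 4*-4 = -21
(AB)_{22} = -5*5 + 4*-4 = -41
Now contract with column 2 of C:
(AB)_{21} * C_{12} = -21 * 3 = -63
(AB)_{22} * C_{22} = -41 * 0 = 0
(ABC)_{22} = -63 + 0 = -63

-63


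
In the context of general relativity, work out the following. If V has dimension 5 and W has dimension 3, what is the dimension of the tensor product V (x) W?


The dimension of a tensor product is the product of dimensions.
dim(V) = 5, dim(W) = 3
dim(V (x) W) = 5 * 3 = 15

15


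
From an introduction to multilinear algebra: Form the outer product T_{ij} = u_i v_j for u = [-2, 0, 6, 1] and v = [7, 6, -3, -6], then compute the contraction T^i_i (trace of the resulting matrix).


The outer product gives T_{ij} = u_i v_j.
The trace (contraction) is Tr(T) = sum_i T_{ii} = sum_i u_i v_i.
Diagonal entries:
T_{11} = u_1 * v_1 = -2 * 7 = -14
T_{22} = u_2 * v_2 = 0 * 6 = 0
T_{33} = u_3 * v_3 = 6 * -3 = -18
T_{44} = u_4 * v_4 = 1 * -6 = -6
Tr(T) = -14 + 0 + -18 + -6 = -38

-38


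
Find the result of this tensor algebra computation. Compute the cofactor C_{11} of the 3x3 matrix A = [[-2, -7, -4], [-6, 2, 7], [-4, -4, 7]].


To find cofactor C_{11}, delete row 1 and column 1.
The resulting 2x2 submatrix is: [[2, 7], [-4, 7]]
Minor M_{11} = 2*7 - 7*-4
  = 14 - -28 = 42
Sign = (-1)^(1+1) = (-1)^2 = 1
Cofactor C_{11} = 1 * 42 = 42

42


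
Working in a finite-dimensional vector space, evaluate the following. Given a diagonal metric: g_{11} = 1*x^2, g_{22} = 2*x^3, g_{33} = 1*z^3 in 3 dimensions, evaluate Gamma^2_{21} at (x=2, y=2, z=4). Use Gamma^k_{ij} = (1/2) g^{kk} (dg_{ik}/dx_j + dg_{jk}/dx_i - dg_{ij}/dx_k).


For a diagonal metric, Gamma^k_{ij} = (1/2) g^{kk} (dg_{ik}/dx_j + dg_{jk}/dx_i - dg_{ij}/dx_k).
The metric is diagonal, so g_{ab} = 0 for a != b.
At the given point: g_{11} = 4, g_{22} = 16, g_{33} = 64
g^{22} = 1/16
dg_{22}/dx_1 = dg_{22}/dx_1 = 24
dg_{12}/dx_2 = 0 (off-diagonal)
dg_{21}/dx_2 = 0 (off-diagonal)
Numerator = 24 + 0 - 0 = 24
Gamma^2_{21} = 24 / (2 * 16) = 3/4

3/4


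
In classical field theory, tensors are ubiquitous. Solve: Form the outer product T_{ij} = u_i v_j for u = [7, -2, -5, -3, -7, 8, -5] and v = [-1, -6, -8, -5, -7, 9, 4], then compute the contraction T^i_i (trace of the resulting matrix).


The outer product gives T_{ij} = u_i v_j.
The trace (contraction) is Tr(T) = sum_i T_{ii} = sum_i u_i v_i.
Diagonal entries:
T_{11} = u_1 * v_1 = 7 * -1 = -7
T_{22} = u_2 * v_2 = -2 * -6 = 12
T_{33} = u_3 * v_3 = -5 * -8 = 40
T_{44} = u_4 * v_4 = -3 * -5 = 15
T_{55} = u_5 * v_5 = -7 * -7 = 49
T_{66} = u_6 * v_6 = 8 * 9 = 72
T_{77} = u_7 * v_7 = -5 * 4 = -20
Tr(T) = -7 + 12 + 40 + 15 + 49 + 72 + -20 = 161

161


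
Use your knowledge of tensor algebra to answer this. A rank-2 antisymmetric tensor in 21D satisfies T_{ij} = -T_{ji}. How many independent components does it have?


An antisymmetric rank-2 tensor satisfies A_{ij} = -A_{ji}, so diagonal entries are zero.
The independent components are the upper-triangular entries: C(n, 2) = n(n-1)/2.
n = 21
C(21, 2) = 21 * 20 / 2 = 420 / 2 = 210

210


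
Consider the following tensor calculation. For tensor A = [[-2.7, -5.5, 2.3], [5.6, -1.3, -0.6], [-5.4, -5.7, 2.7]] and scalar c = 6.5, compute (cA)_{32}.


Scalar multiplication: (cA)_{ij} = c * A_{ij}.
c = 6.5
A_{32} = -5.7
(cA)_{32} = 6.5 * -5.7 = -37.05

-37.05


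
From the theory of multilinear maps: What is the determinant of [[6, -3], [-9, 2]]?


For a 2x2 matrix [[a, b], [c, d]], det = a*d - b*c.
a = 6, b = -3, c = -9, d = 2
a*d = 6 * 2 = 12
b*c = -3 * -9 = 27
det = 12 - 27 = -15

-15


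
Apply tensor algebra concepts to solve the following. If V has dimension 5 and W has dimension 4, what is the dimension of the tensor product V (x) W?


The dimension of a tensor product is the product of dimensions.
dim(V) = 5, dim(W) = 4
dim(V (x) W) = 5 * 4 = 20

20


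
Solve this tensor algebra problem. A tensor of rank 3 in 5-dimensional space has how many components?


The number of components of a rank-r tensor in d dimensions is d^r.
Here d = 5 and r = 3.
5^3 = 125

125


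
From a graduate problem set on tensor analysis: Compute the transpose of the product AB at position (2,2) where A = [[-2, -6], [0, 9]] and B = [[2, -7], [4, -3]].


(AB)^T_{ij} = (AB)_{ji} = sum_k A_{jk} B_{ki}.
For i=2, j=2 we need (AB)_{22}:
A_{21} * B_{12} = 0 * -7 = 0
A_{22} * B_{22} = 9 * -3 = -27
Sum = 0 + -27 = -27

-27


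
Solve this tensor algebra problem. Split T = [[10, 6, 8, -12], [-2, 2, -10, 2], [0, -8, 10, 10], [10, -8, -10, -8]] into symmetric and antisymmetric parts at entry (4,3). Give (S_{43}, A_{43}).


T_{43} = -10
T_{34} = 10
S_{43} = (-10 + 10)/2 = 0/2 = 0
A_{43} = (-10 - 10)/2 = -20/2 = -10
Check: S + A = 0 + -10 = -10 = T_{43}.

(0, -10)


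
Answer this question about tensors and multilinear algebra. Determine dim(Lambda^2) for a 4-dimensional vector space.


The dimension of the space of p-forms on an n-dimensional space is C(n, p).
n = 4, p = 2
C(4, 2) = 4! / (2! * 2!) = 6

6


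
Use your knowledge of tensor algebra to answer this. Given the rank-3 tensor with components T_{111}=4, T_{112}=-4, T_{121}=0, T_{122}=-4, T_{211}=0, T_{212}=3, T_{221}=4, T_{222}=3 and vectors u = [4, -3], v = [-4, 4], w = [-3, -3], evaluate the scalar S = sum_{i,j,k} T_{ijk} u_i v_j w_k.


S = sum over i,j,k of T_{ijk} u_i v_j w_k. Expanding all 8 terms:
T_{111}*u_1*v_1*w_1 = 4*4*-4*-3 = 192  (running total: 192)
T_{112}*u_1*v_1*w_2 = -4*4*-4*-3 = -192  (running total: 0)
T_{121}*u_1*v_2*w_1 = 0*4*4*-3 = 0  (running total: 0)
T_{122}*u_1*v_2*w_2 = -4*4*4*-3 = 192  (running total: 192)
T_{211}*u_2*v_1*w_1 = 0*-3*-4*-3 = 0  (running total: 192)
T_{212}*u_2*v_1*w_2 = 3*-3*-4*-3 = -108  (running total: 84)
T_{221}*u_2*v_2*w_1 = 4*-3*4*-3 = 144  (running total: 228)
T_{222}*u_2*v_2*w_2 = 3*-3*4*-3 = 108  (running total: 336)
S = 336

336


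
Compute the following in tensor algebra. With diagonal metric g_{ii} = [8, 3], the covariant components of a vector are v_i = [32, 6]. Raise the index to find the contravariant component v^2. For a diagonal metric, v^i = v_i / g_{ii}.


To raise an index with a diagonal metric: v^i = v_i / g_{ii}.
For index 2: v_2 = 6, g_{22} = 3
v^2 = 6 / 3 = 2

2


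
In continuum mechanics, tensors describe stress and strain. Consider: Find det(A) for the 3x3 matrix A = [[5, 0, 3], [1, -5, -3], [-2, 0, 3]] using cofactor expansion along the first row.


Expanding along the first row, det(A) = a11*M_11 - a12*M_12 + a13*M_13, where M_1j is the (1,j) minor.
Minor M_11 = -5*3 - -3*0 = -15
Minor M_12 = 1*3 - -3*-2 = -3
Minor M_13 = 1*0 - -5*-2 = -10
det = 5*(-15) - 0*(-3) + 3*(-10)
    = -75 - 0 + -30
    = -105

-105


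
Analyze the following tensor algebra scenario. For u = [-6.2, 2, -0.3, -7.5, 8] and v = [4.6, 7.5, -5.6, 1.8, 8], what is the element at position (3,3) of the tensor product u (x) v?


The outer product entry T_{ij} = u_i * v_j.
We need i=3, j=3.
u_3 = -0.3, v_3 = -5.6
T_{3,3} = -0.3 * -5.6 = 1.68

1.68


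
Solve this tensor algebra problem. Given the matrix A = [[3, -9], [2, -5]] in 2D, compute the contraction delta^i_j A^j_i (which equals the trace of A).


The contraction (trace) of a rank-2 tensor is the sum of its diagonal elements.
Diagonal entries: A[1,1] = 3, A[2,2] = -5
Tr(A) = 3 + -5 = -2

-2
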